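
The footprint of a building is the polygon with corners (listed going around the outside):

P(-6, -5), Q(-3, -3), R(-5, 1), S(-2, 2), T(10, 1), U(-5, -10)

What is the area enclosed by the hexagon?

Σ = (3) + (-18) + (-8) + (-22) + (-95) + (-35) = -175
Area = |Σ|/2 = 87.5.

87.5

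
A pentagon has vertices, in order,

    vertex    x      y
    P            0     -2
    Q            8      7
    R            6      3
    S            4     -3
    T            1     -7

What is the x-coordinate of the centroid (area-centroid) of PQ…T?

551/177

Apply Gauss's area formula. First the cross-terms c_i = x_i·y_{i+1} − x_{i+1}·y_i:
  16, -18, -30, -25, -2  ⇒  2A = -59, A = -29.5.
Then Σ (x_i + x_{i+1})·c_i = -551, so x̄ = -551 / (6·(-29.5)) = 551/177.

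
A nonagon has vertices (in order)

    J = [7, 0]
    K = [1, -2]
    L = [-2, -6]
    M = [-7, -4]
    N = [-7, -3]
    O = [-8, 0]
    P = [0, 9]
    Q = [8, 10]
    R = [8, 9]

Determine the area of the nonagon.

Cross-terms: -14, -10, -34, -7, -24, -72, -72, -8, -63  ⇒  Σ = -304
Area = |Σ|/2 = 152.

152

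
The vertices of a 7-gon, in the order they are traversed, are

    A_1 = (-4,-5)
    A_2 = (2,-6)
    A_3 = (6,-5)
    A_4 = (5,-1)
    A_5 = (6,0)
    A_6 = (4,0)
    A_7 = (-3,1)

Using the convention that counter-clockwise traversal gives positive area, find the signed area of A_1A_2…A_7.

Apply the shoelace (surveyor's) formula: 2A = Σ (x_i·y_{i+1} − x_{i+1}·y_i), indices taken mod 7.
Σ = (34) + (26) + (19) + (6) + (0) + (4) + (19) = 108
Signed area = Σ/2 = 54 (positive ⇒ counter-clockwise traversal).

54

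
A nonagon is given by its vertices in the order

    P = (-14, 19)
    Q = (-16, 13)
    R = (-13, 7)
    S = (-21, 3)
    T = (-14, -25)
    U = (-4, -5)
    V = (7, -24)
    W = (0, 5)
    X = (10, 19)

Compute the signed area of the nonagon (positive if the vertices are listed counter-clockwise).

698

Σ = (122) + (57) + (108) + (567) + (-30) + (131) + (35) + (-50) + (456) = 1396
Signed area = Σ/2 = 698 (positive ⇒ counter-clockwise traversal).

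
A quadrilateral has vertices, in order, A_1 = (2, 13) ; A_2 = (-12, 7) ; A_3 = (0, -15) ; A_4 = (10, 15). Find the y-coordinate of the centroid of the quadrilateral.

119/45

Apply the surveyor's formula. First the cross-terms c_i = x_i·y_{i+1} − x_{i+1}·y_i:
  170, 180, 150, 100  ⇒  2A = 600, A = 300.
Then Σ (y_i + y_{i+1})·c_i = 4760, so ȳ = 4760 / (6·300) = 119/45.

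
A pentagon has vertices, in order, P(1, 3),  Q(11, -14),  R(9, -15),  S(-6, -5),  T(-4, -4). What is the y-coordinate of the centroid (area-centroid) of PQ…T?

-6.4

Apply Gauss's area formula. First the cross-terms c_i = x_i·y_{i+1} − x_{i+1}·y_i:
  -47, -39, -135, 4, -8  ⇒  2A = -225, A = -112.5.
Then Σ (y_i + y_{i+1})·c_i = 4320, so ȳ = 4320 / (6·(-112.5)) = -6.4.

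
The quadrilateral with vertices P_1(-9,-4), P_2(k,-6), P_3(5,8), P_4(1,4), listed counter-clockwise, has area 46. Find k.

-3

The doubled signed area Σ (x_i y_{i+1} − x_{i+1} y_i) is linear in k.
With k=0 it equals 128; the coefficient of k is 12 (from the two edges through P_2).
So 12·k + 128 = 2·46 = 92 ⇒ k = -3.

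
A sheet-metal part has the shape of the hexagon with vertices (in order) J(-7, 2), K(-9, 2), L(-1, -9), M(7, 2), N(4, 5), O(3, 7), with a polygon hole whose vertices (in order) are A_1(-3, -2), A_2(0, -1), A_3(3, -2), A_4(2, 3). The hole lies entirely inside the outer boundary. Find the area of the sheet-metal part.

109.5

Outer boundary:
Apply the shoelace formula: 2A = Σ (x_i·y_{i+1} − x_{i+1}·y_i), indices taken mod 6.
Σ = (4) + (83) + (61) + (27) + (13) + (55) = 243
Area = |Σ|/2 = 121.5.
Hole:
Σ = (3) + (3) + (13) + (5) = 24
Area = |Σ|/2 = 12.
Net area = 121.5 − 12 = 109.5.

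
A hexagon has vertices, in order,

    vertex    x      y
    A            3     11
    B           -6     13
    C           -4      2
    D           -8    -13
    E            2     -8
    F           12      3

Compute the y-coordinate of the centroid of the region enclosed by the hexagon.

Apply the shoelace (surveyor's) formula. First the cross-terms c_i = x_i·y_{i+1} − x_{i+1}·y_i:
  105, 40, 68, 90, 102, 123  ⇒  2A = 528, A = 264.
Then Σ (y_i + y_{i+1})·c_i = 1694, so ȳ = 1694 / (6·264) = 77/72.

77/72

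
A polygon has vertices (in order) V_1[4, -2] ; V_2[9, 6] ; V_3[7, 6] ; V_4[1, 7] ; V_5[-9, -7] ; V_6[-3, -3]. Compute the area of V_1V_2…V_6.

Apply the shoelace formula: 2A = Σ (x_i·y_{i+1} − x_{i+1}·y_i), indices taken mod 6.
Cross-terms: 42, 12, 43, 56, 6, 18  ⇒  Σ = 177
Area = |Σ|/2 = 88.5.

88.5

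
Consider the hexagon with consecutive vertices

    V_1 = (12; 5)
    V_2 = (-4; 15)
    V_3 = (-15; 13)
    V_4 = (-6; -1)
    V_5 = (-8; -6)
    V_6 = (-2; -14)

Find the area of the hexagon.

Apply Gauss's area formula: 2A = Σ (x_i·y_{i+1} − x_{i+1}·y_i), indices taken mod 6.
Cross-terms: 200, 173, 93, 28, 100, 158  ⇒  Σ = 752
Area = |Σ|/2 = 376.

376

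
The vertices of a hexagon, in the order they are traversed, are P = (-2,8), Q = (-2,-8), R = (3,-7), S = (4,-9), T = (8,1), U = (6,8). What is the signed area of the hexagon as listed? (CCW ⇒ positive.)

Apply the shoelace formula: 2A = Σ (x_i·y_{i+1} − x_{i+1}·y_i), indices taken mod 6.
Cross-terms: 32, 38, 1, 76, 58, 64  ⇒  Σ = 269
Signed area = Σ/2 = 134.5 (positive ⇒ counter-clockwise traversal).

134.5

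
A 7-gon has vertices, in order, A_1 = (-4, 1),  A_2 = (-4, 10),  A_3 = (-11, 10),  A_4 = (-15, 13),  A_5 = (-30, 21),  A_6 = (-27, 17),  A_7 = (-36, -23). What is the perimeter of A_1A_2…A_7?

|A_1A_2| = √((0)² + (9)²) = √81 = 9
|A_2A_3| = √((-7)² + (0)²) = √49 = 7
|A_3A_4| = √((-4)² + (3)²) = √25 = 5
|A_4A_5| = √((-15)² + (8)²) = √289 = 17
|A_5A_6| = √((3)² + (-4)²) = √25 = 5
|A_6A_7| = √((-9)² + (-40)²) = √1681 = 41
|A_7A_1| = √((32)² + (24)²) = √1600 = 40
Perimeter = 9 + 7 + 5 + 17 + 5 + 41 + 40 = 124.

124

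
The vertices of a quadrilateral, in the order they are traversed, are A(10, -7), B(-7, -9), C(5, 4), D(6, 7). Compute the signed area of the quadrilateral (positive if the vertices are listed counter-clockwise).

Apply Gauss's area formula: 2A = Σ (x_i·y_{i+1} − x_{i+1}·y_i), indices taken mod 4.
Cross-terms: -139, 17, 11, -112  ⇒  Σ = -223
Signed area = Σ/2 = -111.5 (negative ⇒ clockwise traversal).

-111.5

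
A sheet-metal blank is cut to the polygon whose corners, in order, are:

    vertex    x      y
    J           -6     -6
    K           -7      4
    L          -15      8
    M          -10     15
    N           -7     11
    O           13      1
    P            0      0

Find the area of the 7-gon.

181

Apply the shoelace (surveyor's) formula: 2A = Σ (x_i·y_{i+1} − x_{i+1}·y_i), indices taken mod 7.
Cross-terms: -66, 4, -145, -5, -150, 0, 0  ⇒  Σ = -362
Area = |Σ|/2 = 181.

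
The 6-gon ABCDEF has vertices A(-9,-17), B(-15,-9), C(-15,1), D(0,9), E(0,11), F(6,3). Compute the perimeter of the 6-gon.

|AB| = √((-6)² + (8)²) = √100 = 10
|BC| = √((0)² + (10)²) = √100 = 10
|CD| = √((15)² + (8)²) = √289 = 17
|DE| = √((0)² + (2)²) = √4 = 2
|EF| = √((6)² + (-8)²) = √100 = 10
|FA| = √((-15)² + (-20)²) = √625 = 25
Perimeter = 10 + 10 + 17 + 2 + 10 + 25 = 74.

74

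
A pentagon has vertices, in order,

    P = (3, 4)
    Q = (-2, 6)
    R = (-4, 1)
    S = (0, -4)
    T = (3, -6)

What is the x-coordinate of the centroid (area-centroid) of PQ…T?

23/159

Apply the surveyor's formula. First the cross-terms c_i = x_i·y_{i+1} − x_{i+1}·y_i:
  26, 22, 16, 12, 30  ⇒  2A = 106, A = 53.
Then Σ (x_i + x_{i+1})·c_i = 46, so x̄ = 46 / (6·53) = 23/159.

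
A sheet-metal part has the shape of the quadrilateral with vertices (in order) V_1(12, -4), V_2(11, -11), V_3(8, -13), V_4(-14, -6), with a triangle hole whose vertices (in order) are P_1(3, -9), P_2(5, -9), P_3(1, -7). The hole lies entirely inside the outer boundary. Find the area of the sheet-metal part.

120.5

Outer boundary:
Apply Gauss's area formula: 2A = Σ (x_i·y_{i+1} − x_{i+1}·y_i), indices taken mod 4.
Cross-terms: -88, -55, -230, 128  ⇒  Σ = -245
Area = |Σ|/2 = 122.5.
Hole:
Apply Gauss's area formula: 2A = Σ (x_i·y_{i+1} − x_{i+1}·y_i), indices taken mod 3.
Cross-terms: 18, -26, 12  ⇒  Σ = 4
Area = |Σ|/2 = 2.
Net area = 122.5 − 2 = 120.5.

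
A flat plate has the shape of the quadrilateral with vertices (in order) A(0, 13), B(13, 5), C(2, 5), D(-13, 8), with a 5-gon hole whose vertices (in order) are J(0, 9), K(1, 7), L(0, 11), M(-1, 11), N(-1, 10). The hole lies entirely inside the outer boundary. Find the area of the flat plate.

98.5

Outer boundary:
Apply Gauss's area formula: 2A = Σ (x_i·y_{i+1} − x_{i+1}·y_i), indices taken mod 4.
A→B: (0)(5) − (13)(13) = -169
B→C: (13)(5) − (2)(5) = 55
C→D: (2)(8) − (-13)(5) = 81
D→A: (-13)(13) − (0)(8) = -169
Σ = -202
Area = |Σ|/2 = 101.
Hole:
Apply the shoelace formula: 2A = Σ (x_i·y_{i+1} − x_{i+1}·y_i), indices taken mod 5.
Cross-terms: -9, 11, 11, 1, -9  ⇒  Σ = 5
Area = |Σ|/2 = 2.5.
Net area = 101 − 2.5 = 98.5.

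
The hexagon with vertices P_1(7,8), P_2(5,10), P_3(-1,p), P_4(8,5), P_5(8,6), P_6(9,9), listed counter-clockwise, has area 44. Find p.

Write out the shoelace sum; only the two edges meeting at P_3 involve p:
2·Area = [(5·p − (-1)·10) + ((-1)·5 − 8·p)] + 65
       = -3·p + 70 = 88
⇒ p = -6.

-6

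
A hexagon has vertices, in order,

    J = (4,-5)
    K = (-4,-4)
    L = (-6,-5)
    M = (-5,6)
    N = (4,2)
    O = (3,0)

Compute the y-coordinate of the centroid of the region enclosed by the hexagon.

-5/26

Apply the shoelace formula. First the cross-terms c_i = x_i·y_{i+1} − x_{i+1}·y_i:
  -36, -4, -61, -34, -6, -15  ⇒  2A = -156, A = -78.
Then Σ (y_i + y_{i+1})·c_i = 90, so ȳ = 90 / (6·(-78)) = -5/26.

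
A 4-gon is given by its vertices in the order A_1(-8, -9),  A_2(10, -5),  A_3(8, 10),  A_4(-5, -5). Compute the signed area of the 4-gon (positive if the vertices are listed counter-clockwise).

Apply Gauss's area formula: 2A = Σ (x_i·y_{i+1} − x_{i+1}·y_i), indices taken mod 4.
Σ = (130) + (140) + (10) + (5) = 285
Signed area = Σ/2 = 142.5 (positive ⇒ counter-clockwise traversal).

142.5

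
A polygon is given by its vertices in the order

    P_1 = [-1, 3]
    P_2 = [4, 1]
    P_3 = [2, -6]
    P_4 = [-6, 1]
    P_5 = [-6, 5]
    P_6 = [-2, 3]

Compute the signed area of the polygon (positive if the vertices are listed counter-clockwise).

Apply the shoelace formula: 2A = Σ (x_i·y_{i+1} − x_{i+1}·y_i), indices taken mod 6.
Σ = (-13) + (-26) + (-34) + (-24) + (-8) + (-3) = -108
Signed area = Σ/2 = -54 (negative ⇒ clockwise traversal).

-54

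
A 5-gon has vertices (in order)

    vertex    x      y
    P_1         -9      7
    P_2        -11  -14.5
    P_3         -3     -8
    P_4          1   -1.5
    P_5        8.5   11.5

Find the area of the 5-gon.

225.875

Apply the surveyor's formula: 2A = Σ (x_i·y_{i+1} − x_{i+1}·y_i), indices taken mod 5.
P_1→P_2: (-9)(-14.5) − (-11)(7) = 207.5
P_2→P_3: (-11)(-8) − (-3)(-14.5) = 44.5
P_3→P_4: (-3)(-1.5) − (1)(-8) = 12.5
P_4→P_5: (1)(11.5) − (8.5)(-1.5) = 24.25
P_5→P_1: (8.5)(7) − (-9)(11.5) = 163
Σ = 451.75
Area = |Σ|/2 = 225.875.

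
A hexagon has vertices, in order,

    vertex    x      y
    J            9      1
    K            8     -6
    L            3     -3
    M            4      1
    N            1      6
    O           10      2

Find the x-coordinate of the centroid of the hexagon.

845/144

Apply the shoelace formula. First the cross-terms c_i = x_i·y_{i+1} − x_{i+1}·y_i:
  -62, -6, 15, 23, -58, -8  ⇒  2A = -96, A = -48.
Then Σ (x_i + x_{i+1})·c_i = -1690, so x̄ = -1690 / (6·(-48)) = 845/144.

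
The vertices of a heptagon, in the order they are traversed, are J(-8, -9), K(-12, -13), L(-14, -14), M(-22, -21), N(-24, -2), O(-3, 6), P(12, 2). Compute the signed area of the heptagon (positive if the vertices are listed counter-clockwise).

Apply Gauss's area formula: 2A = Σ (x_i·y_{i+1} − x_{i+1}·y_i), indices taken mod 7.
Σ = (-4) + (-14) + (-14) + (-460) + (-150) + (-78) + (-92) = -812
Signed area = Σ/2 = -406 (negative ⇒ clockwise traversal).

-406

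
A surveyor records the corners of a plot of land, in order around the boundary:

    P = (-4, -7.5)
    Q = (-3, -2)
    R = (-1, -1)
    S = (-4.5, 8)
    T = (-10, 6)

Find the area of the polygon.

Apply the shoelace formula: 2A = Σ (x_i·y_{i+1} − x_{i+1}·y_i), indices taken mod 5.
Σ = (-14.5) + (1) + (-12.5) + (53) + (99) = 126
Area = |Σ|/2 = 63.

63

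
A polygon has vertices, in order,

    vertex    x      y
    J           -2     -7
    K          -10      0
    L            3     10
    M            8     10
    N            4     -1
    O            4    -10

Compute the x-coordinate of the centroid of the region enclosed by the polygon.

Apply the shoelace formula. First the cross-terms c_i = x_i·y_{i+1} − x_{i+1}·y_i:
  -70, -100, -50, -48, -36, -48  ⇒  2A = -352, A = -176.
Then Σ (x_i + x_{i+1})·c_i = 30, so x̄ = 30 / (6·(-176)) = -5/176.

-5/176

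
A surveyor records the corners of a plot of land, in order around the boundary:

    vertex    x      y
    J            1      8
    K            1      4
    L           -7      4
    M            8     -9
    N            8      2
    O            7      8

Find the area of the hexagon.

Σ = (-4) + (32) + (31) + (88) + (50) + (48) = 245
Area = |Σ|/2 = 122.5.

122.5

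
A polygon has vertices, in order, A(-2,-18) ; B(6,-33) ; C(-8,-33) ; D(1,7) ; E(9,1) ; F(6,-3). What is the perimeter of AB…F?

|AB| = √((8)² + (-15)²) = √289 = 17
|BC| = √((-14)² + (0)²) = √196 = 14
|CD| = √((9)² + (40)²) = √1681 = 41
|DE| = √((8)² + (-6)²) = √100 = 10
|EF| = √((-3)² + (-4)²) = √25 = 5
|FA| = √((-8)² + (-15)²) = √289 = 17
Perimeter = 17 + 14 + 41 + 10 + 5 + 17 = 104.

104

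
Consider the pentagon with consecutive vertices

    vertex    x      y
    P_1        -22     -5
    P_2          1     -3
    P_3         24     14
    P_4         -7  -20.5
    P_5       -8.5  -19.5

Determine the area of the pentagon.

Apply the shoelace formula: 2A = Σ (x_i·y_{i+1} − x_{i+1}·y_i), indices taken mod 5.
Σ = (71) + (86) + (-394) + (-37.75) + (-386.5) = -661.25
Area = |Σ|/2 = 330.625.

330.625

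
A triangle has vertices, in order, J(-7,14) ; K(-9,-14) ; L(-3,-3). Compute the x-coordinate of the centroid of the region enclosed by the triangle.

-19/3

Apply Gauss's area formula. First the cross-terms c_i = x_i·y_{i+1} − x_{i+1}·y_i:
  224, -15, -63  ⇒  2A = 146, A = 73.
Then Σ (x_i + x_{i+1})·c_i = -2774, so x̄ = -2774 / (6·73) = -19/3.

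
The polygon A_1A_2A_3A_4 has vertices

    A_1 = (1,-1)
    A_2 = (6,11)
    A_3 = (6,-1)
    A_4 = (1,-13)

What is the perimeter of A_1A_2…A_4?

|A_1A_2| = √((5)² + (12)²) = √169 = 13
|A_2A_3| = √((0)² + (-12)²) = √144 = 12
|A_3A_4| = √((-5)² + (-12)²) = √169 = 13
|A_4A_1| = √((0)² + (12)²) = √144 = 12
Perimeter = 13 + 12 + 13 + 12 = 50.

50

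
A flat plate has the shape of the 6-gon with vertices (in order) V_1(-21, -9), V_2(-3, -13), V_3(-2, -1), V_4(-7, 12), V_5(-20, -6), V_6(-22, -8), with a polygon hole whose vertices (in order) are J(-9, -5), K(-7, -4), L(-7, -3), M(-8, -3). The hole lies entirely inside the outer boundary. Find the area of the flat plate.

Outer boundary:
Apply Gauss's area formula: 2A = Σ (x_i·y_{i+1} − x_{i+1}·y_i), indices taken mod 6.
Cross-terms: 246, -23, -31, 282, 28, 30  ⇒  Σ = 532
Area = |Σ|/2 = 266.
Hole:
Apply the shoelace (surveyor's) formula: 2A = Σ (x_i·y_{i+1} − x_{i+1}·y_i), indices taken mod 4.
Σ = (1) + (-7) + (-3) + (13) = 4
Area = |Σ|/2 = 2.
Net area = 266 − 2 = 264.

264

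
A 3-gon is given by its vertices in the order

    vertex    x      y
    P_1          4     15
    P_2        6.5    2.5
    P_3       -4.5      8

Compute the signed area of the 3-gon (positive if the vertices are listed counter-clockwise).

Apply the shoelace (surveyor's) formula: 2A = Σ (x_i·y_{i+1} − x_{i+1}·y_i), indices taken mod 3.
Σ = (-87.5) + (63.25) + (-99.5) = -123.75
Signed area = Σ/2 = -61.875 (negative ⇒ clockwise traversal).

-61.875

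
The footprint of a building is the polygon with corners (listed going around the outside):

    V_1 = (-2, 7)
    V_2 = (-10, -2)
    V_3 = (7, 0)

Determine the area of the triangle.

68.5

Apply the shoelace formula: 2A = Σ (x_i·y_{i+1} − x_{i+1}·y_i), indices taken mod 3.
Σ = (74) + (14) + (49) = 137
Area = |Σ|/2 = 68.5.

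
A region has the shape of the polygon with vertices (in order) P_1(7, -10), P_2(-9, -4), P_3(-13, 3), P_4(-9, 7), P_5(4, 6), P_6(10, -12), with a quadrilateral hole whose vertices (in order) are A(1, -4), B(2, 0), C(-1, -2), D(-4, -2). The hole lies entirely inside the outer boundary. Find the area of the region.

225.5

Outer boundary:
Σ = (-118) + (-79) + (-64) + (-82) + (-108) + (-16) = -467
Area = |Σ|/2 = 233.5.
Hole:
Apply the shoelace (surveyor's) formula: 2A = Σ (x_i·y_{i+1} − x_{i+1}·y_i), indices taken mod 4.
Σ = (8) + (-4) + (-6) + (18) = 16
Area = |Σ|/2 = 8.
Net area = 233.5 − 8 = 225.5.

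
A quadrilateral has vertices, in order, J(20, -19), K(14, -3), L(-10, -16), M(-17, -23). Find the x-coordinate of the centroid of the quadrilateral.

Apply the shoelace (surveyor's) formula. First the cross-terms c_i = x_i·y_{i+1} − x_{i+1}·y_i:
  206, -254, -42, 783  ⇒  2A = 693, A = 346.5.
Then Σ (x_i + x_{i+1})·c_i = 9471, so x̄ = 9471 / (6·346.5) = 41/9.

41/9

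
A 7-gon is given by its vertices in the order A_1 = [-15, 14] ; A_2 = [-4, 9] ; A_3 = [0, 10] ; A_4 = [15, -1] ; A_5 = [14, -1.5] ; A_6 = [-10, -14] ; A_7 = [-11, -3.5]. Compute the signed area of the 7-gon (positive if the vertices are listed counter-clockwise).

-407

A_1→A_2: (-15)(9) − (-4)(14) = -79
A_2→A_3: (-4)(10) − (0)(9) = -40
A_3→A_4: (0)(-1) − (15)(10) = -150
A_4→A_5: (15)(-1.5) − (14)(-1) = -8.5
A_5→A_6: (14)(-14) − (-10)(-1.5) = -211
A_6→A_7: (-10)(-3.5) − (-11)(-14) = -119
A_7→A_1: (-11)(14) − (-15)(-3.5) = -206.5
Σ = -814
Signed area = Σ/2 = -407 (negative ⇒ clockwise traversal).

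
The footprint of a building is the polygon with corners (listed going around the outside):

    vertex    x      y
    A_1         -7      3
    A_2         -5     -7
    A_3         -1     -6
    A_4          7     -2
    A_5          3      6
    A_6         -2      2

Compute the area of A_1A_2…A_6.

Apply the shoelace (surveyor's) formula: 2A = Σ (x_i·y_{i+1} − x_{i+1}·y_i), indices taken mod 6.
Σ = (64) + (23) + (44) + (48) + (18) + (8) = 205
Area = |Σ|/2 = 102.5.

102.5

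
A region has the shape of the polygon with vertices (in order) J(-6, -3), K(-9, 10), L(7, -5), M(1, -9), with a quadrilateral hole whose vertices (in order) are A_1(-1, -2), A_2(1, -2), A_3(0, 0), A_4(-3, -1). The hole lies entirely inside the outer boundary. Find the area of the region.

109

Outer boundary:
Apply the shoelace formula: 2A = Σ (x_i·y_{i+1} − x_{i+1}·y_i), indices taken mod 4.
Cross-terms: -87, -25, -58, -57  ⇒  Σ = -227
Area = |Σ|/2 = 113.5.
Hole:
Cross-terms: 4, 0, 0, 5  ⇒  Σ = 9
Area = |Σ|/2 = 4.5.
Net area = 113.5 − 4.5 = 109.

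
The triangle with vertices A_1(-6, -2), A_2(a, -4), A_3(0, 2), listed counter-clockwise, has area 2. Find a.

-8

Write out the shoelace sum; only the two edges meeting at A_2 involve a:
2·Area = [((-6)·(-4) − a·(-2)) + (a·2 − 0·(-4))] + 12
       = 4·a + 36 = 4
⇒ a = -8.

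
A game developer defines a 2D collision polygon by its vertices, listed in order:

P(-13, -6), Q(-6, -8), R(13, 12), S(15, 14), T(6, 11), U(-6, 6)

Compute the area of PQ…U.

Apply the shoelace (surveyor's) formula: 2A = Σ (x_i·y_{i+1} − x_{i+1}·y_i), indices taken mod 6.
P→Q: (-13)(-8) − (-6)(-6) = 68
Q→R: (-6)(12) − (13)(-8) = 32
R→S: (13)(14) − (15)(12) = 2
S→T: (15)(11) − (6)(14) = 81
T→U: (6)(6) − (-6)(11) = 102
U→P: (-6)(-6) − (-13)(6) = 114
Σ = 399
Area = |Σ|/2 = 199.5.

199.5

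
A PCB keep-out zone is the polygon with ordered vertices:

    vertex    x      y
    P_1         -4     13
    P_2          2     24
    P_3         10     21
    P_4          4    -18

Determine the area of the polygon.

302

Σ = (-122) + (-198) + (-264) + (-20) = -604
Area = |Σ|/2 = 302.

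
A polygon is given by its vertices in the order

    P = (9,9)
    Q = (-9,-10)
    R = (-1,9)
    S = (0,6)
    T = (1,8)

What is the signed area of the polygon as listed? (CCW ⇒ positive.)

Apply Gauss's area formula: 2A = Σ (x_i·y_{i+1} − x_{i+1}·y_i), indices taken mod 5.
Cross-terms: -9, -91, -6, -6, -63  ⇒  Σ = -175
Signed area = Σ/2 = -87.5 (negative ⇒ clockwise traversal).

-87.5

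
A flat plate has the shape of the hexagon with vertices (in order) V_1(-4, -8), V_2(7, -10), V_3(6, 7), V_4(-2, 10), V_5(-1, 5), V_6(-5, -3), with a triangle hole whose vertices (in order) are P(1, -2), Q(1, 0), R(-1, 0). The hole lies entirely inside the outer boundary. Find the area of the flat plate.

165.5

Outer boundary:
Apply the surveyor's formula: 2A = Σ (x_i·y_{i+1} − x_{i+1}·y_i), indices taken mod 6.
Cross-terms: 96, 109, 74, 0, 28, 28  ⇒  Σ = 335
Area = |Σ|/2 = 167.5.
Hole:
Apply Gauss's area formula: 2A = Σ (x_i·y_{i+1} − x_{i+1}·y_i), indices taken mod 3.
P→Q: (1)(0) − (1)(-2) = 2
Q→R: (1)(0) − (-1)(0) = 0
R→P: (-1)(-2) − (1)(0) = 2
Σ = 4
Area = |Σ|/2 = 2.
Net area = 167.5 − 2 = 165.5.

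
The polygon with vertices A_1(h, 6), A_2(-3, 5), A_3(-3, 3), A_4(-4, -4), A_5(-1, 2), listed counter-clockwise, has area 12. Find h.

Write out the shoelace sum; only the two edges meeting at A_1 involve h:
2·Area = [((-1)·6 − h·2) + (h·5 − (-3)·6)] + 18
       = 3·h + 30 = 24
⇒ h = -2.

-2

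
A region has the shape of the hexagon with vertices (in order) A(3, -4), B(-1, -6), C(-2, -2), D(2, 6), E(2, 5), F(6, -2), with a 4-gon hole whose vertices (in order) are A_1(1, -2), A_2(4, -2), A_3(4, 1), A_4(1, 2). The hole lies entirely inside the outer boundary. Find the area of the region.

Outer boundary:
Apply the shoelace (surveyor's) formula: 2A = Σ (x_i·y_{i+1} − x_{i+1}·y_i), indices taken mod 6.
Σ = (-22) + (-10) + (-8) + (-2) + (-34) + (-18) = -94
Area = |Σ|/2 = 47.
Hole:
Apply Gauss's area formula: 2A = Σ (x_i·y_{i+1} − x_{i+1}·y_i), indices taken mod 4.
Cross-terms: 6, 12, 7, -4  ⇒  Σ = 21
Area = |Σ|/2 = 10.5.
Net area = 47 − 10.5 = 36.5.

36.5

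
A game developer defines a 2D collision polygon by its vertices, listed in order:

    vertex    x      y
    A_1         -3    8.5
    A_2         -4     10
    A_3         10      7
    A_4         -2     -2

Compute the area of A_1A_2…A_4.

76.5

Apply the shoelace formula: 2A = Σ (x_i·y_{i+1} − x_{i+1}·y_i), indices taken mod 4.
Cross-terms: 4, -128, -6, -23  ⇒  Σ = -153
Area = |Σ|/2 = 76.5.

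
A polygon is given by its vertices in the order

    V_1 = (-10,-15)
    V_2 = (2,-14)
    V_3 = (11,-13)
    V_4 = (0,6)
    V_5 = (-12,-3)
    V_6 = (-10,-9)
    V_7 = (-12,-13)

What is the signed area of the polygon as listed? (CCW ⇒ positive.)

293

Σ = (170) + (128) + (66) + (72) + (78) + (22) + (50) = 586
Signed area = Σ/2 = 293 (positive ⇒ counter-clockwise traversal).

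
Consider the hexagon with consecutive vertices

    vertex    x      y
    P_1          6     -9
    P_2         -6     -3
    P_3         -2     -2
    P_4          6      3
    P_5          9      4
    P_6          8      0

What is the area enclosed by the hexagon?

83.5

Apply the shoelace (surveyor's) formula: 2A = Σ (x_i·y_{i+1} − x_{i+1}·y_i), indices taken mod 6.
Σ = (-72) + (6) + (6) + (-3) + (-32) + (-72) = -167
Area = |Σ|/2 = 83.5.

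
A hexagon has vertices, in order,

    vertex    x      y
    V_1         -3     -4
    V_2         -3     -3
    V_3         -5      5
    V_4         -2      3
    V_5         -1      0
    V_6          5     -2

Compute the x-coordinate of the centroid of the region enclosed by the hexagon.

Apply the surveyor's formula. First the cross-terms c_i = x_i·y_{i+1} − x_{i+1}·y_i:
  -3, -30, -5, 3, 2, -26  ⇒  2A = -59, A = -29.5.
Then Σ (x_i + x_{i+1})·c_i = 240, so x̄ = 240 / (6·(-29.5)) = -80/59.

-80/59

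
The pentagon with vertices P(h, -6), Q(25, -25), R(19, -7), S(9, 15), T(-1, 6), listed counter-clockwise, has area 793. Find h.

-23

The doubled signed area Σ (x_i y_{i+1} − x_{i+1} y_i) is linear in h.
With h=0 it equals 873; the coefficient of h is -31 (from the two edges through P).
So -31·h + 873 = 2·793 = 1586 ⇒ h = -23.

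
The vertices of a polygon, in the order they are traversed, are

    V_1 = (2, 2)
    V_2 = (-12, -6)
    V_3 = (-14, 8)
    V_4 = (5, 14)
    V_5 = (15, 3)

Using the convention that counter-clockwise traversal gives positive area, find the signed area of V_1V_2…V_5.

-287.5

Apply the surveyor's formula: 2A = Σ (x_i·y_{i+1} − x_{i+1}·y_i), indices taken mod 5.
Σ = (12) + (-180) + (-236) + (-195) + (24) = -575
Signed area = Σ/2 = -287.5 (negative ⇒ clockwise traversal).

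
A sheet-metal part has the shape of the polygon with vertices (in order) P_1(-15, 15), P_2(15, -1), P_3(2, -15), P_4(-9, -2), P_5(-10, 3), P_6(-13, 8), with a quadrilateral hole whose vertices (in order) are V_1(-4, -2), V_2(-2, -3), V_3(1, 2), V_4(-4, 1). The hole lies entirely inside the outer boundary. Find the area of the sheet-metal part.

353.5

Outer boundary:
Apply the surveyor's formula: 2A = Σ (x_i·y_{i+1} − x_{i+1}·y_i), indices taken mod 6.
Cross-terms: -210, -223, -139, -47, -41, -75  ⇒  Σ = -735
Area = |Σ|/2 = 367.5.
Hole:
Apply the shoelace formula: 2A = Σ (x_i·y_{i+1} − x_{i+1}·y_i), indices taken mod 4.
Σ = (8) + (-1) + (9) + (12) = 28
Area = |Σ|/2 = 14.
Net area = 367.5 − 14 = 353.5.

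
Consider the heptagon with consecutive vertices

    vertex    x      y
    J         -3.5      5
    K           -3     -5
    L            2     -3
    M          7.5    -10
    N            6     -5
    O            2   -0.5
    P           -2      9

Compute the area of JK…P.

Σ = (32.5) + (19) + (2.5) + (22.5) + (7) + (17) + (21.5) = 122
Area = |Σ|/2 = 61.

61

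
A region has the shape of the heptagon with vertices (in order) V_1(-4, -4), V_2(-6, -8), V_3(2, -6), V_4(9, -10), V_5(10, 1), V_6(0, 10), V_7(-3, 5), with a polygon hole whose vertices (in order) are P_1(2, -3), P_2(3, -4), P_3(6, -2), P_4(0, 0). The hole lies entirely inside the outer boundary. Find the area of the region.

Outer boundary:
V_1→V_2: (-4)(-8) − (-6)(-4) = 8
V_2→V_3: (-6)(-6) − (2)(-8) = 52
V_3→V_4: (2)(-10) − (9)(-6) = 34
V_4→V_5: (9)(1) − (10)(-10) = 109
V_5→V_6: (10)(10) − (0)(1) = 100
V_6→V_7: (0)(5) − (-3)(10) = 30
V_7→V_1: (-3)(-4) − (-4)(5) = 32
Σ = 365
Area = |Σ|/2 = 182.5.
Hole:
Apply Gauss's area formula: 2A = Σ (x_i·y_{i+1} − x_{i+1}·y_i), indices taken mod 4.
Σ = (1) + (18) + (0) + (0) = 19
Area = |Σ|/2 = 9.5.
Net area = 182.5 − 9.5 = 173.

173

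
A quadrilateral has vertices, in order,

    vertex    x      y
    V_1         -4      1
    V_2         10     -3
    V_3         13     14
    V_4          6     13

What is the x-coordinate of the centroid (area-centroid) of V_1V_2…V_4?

1465/243

Apply the surveyor's formula. First the cross-terms c_i = x_i·y_{i+1} − x_{i+1}·y_i:
  2, 179, 85, 58  ⇒  2A = 324, A = 162.
Then Σ (x_i + x_{i+1})·c_i = 5860, so x̄ = 5860 / (6·162) = 1465/243.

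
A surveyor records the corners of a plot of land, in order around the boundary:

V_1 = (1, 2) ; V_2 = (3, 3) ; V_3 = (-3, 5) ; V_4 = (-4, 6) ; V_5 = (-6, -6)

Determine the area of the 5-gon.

Cross-terms: -3, 24, 2, 60, -6  ⇒  Σ = 77
Area = |Σ|/2 = 38.5.

38.5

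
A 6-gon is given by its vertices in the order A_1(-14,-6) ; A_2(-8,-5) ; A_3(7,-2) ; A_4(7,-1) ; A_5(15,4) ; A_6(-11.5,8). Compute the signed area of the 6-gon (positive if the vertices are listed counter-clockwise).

Apply Gauss's area formula: 2A = Σ (x_i·y_{i+1} − x_{i+1}·y_i), indices taken mod 6.
Cross-terms: 22, 51, 7, 43, 166, 181  ⇒  Σ = 470
Signed area = Σ/2 = 235 (positive ⇒ counter-clockwise traversal).

235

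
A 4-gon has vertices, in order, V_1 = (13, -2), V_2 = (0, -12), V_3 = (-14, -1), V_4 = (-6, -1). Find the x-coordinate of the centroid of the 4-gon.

-113/291

Apply the shoelace (surveyor's) formula. First the cross-terms c_i = x_i·y_{i+1} − x_{i+1}·y_i:
  -156, -168, 8, 25  ⇒  2A = -291, A = -145.5.
Then Σ (x_i + x_{i+1})·c_i = 339, so x̄ = 339 / (6·(-145.5)) = -113/291.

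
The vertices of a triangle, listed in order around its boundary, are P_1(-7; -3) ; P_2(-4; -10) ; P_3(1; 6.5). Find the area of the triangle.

42.25

Apply the shoelace formula: 2A = Σ (x_i·y_{i+1} − x_{i+1}·y_i), indices taken mod 3.
Cross-terms: 58, -16, 42.5  ⇒  Σ = 84.5
Area = |Σ|/2 = 42.25.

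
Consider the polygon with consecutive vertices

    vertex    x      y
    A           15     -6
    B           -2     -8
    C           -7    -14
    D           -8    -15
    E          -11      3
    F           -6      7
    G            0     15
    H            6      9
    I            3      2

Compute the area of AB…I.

329

Apply the shoelace (surveyor's) formula: 2A = Σ (x_i·y_{i+1} − x_{i+1}·y_i), indices taken mod 9.
Σ = (-132) + (-28) + (-7) + (-189) + (-59) + (-90) + (-90) + (-15) + (-48) = -658
Area = |Σ|/2 = 329.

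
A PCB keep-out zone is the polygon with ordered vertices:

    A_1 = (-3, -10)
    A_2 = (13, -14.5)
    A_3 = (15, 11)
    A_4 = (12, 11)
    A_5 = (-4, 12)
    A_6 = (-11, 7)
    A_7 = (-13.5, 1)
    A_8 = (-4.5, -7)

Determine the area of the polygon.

Apply the surveyor's formula: 2A = Σ (x_i·y_{i+1} − x_{i+1}·y_i), indices taken mod 8.
Σ = (173.5) + (360.5) + (33) + (188) + (104) + (83.5) + (99) + (24) = 1065.5
Area = |Σ|/2 = 532.75.

532.75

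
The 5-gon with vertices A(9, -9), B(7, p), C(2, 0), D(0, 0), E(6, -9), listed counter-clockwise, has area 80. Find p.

Write out the shoelace sum; only the two edges meeting at B involve p:
2·Area = [(9·p − 7·(-9)) + (7·0 − 2·p)] + 27
       = 7·p + 90 = 160
⇒ p = 10.

10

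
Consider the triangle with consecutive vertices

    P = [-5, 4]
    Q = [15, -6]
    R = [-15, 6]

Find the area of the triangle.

30

Apply the shoelace formula: 2A = Σ (x_i·y_{i+1} − x_{i+1}·y_i), indices taken mod 3.
P→Q: (-5)(-6) − (15)(4) = -30
Q→R: (15)(6) − (-15)(-6) = 0
R→P: (-15)(4) − (-5)(6) = -30
Σ = -60
Area = |Σ|/2 = 30.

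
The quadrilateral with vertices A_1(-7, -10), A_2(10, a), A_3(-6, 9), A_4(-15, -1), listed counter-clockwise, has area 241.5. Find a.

-9

The doubled signed area Σ (x_i y_{i+1} − x_{i+1} y_i) is linear in a.
With a=0 it equals 474; the coefficient of a is -1 (from the two edges through A_2).
So -1·a + 474 = 2·241.5 = 483 ⇒ a = -9.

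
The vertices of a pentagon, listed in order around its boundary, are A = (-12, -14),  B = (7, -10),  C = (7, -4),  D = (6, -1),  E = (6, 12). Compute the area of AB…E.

Apply Gauss's area formula: 2A = Σ (x_i·y_{i+1} − x_{i+1}·y_i), indices taken mod 5.
A→B: (-12)(-10) − (7)(-14) = 218
B→C: (7)(-4) − (7)(-10) = 42
C→D: (7)(-1) − (6)(-4) = 17
D→E: (6)(12) − (6)(-1) = 78
E→A: (6)(-14) − (-12)(12) = 60
Σ = 415
Area = |Σ|/2 = 207.5.

207.5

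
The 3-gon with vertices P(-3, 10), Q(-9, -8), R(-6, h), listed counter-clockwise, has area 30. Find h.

The doubled signed area Σ (x_i y_{i+1} − x_{i+1} y_i) is linear in h.
With h=0 it equals 6; the coefficient of h is -6 (from the two edges through R).
So -6·h + 6 = 2·30 = 60 ⇒ h = -9.

-9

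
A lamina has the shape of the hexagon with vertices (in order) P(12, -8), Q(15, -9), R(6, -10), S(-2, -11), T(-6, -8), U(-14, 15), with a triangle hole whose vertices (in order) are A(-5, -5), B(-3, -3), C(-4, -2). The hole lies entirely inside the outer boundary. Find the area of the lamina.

243

Outer boundary:
Apply the shoelace formula: 2A = Σ (x_i·y_{i+1} − x_{i+1}·y_i), indices taken mod 6.
Cross-terms: 12, -96, -86, -50, -202, -68  ⇒  Σ = -490
Area = |Σ|/2 = 245.
Hole:
Apply the shoelace formula: 2A = Σ (x_i·y_{i+1} − x_{i+1}·y_i), indices taken mod 3.
A→B: (-5)(-3) − (-3)(-5) = 0
B→C: (-3)(-2) − (-4)(-3) = -6
C→A: (-4)(-5) − (-5)(-2) = 10
Σ = 4
Area = |Σ|/2 = 2.
Net area = 245 − 2 = 243.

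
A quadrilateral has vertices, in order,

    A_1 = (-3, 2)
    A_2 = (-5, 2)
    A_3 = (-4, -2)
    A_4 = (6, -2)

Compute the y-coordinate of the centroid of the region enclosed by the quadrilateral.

-4/9

Apply the surveyor's formula. First the cross-terms c_i = x_i·y_{i+1} − x_{i+1}·y_i:
  4, 18, 20, 6  ⇒  2A = 48, A = 24.
Then Σ (y_i + y_{i+1})·c_i = -64, so ȳ = -64 / (6·24) = -4/9.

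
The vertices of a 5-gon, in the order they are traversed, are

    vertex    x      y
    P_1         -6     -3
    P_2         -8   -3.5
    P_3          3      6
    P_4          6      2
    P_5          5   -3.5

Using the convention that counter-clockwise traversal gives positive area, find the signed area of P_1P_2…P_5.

-68.75

Σ = (-3) + (-37.5) + (-30) + (-31) + (-36) = -137.5
Signed area = Σ/2 = -68.75 (negative ⇒ clockwise traversal).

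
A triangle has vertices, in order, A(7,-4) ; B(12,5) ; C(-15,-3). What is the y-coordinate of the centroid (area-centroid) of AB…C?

Apply Gauss's area formula. First the cross-terms c_i = x_i·y_{i+1} − x_{i+1}·y_i:
  83, 39, 81  ⇒  2A = 203, A = 101.5.
Then Σ (y_i + y_{i+1})·c_i = -406, so ȳ = -406 / (6·101.5) = -2/3.

-2/3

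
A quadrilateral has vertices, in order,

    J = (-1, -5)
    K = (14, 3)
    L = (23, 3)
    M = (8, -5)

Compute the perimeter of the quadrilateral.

|JK| = √((15)² + (8)²) = √289 = 17
|KL| = √((9)² + (0)²) = √81 = 9
|LM| = √((-15)² + (-8)²) = √289 = 17
|MJ| = √((-9)² + (0)²) = √81 = 9
Perimeter = 17 + 9 + 17 + 9 = 52.

52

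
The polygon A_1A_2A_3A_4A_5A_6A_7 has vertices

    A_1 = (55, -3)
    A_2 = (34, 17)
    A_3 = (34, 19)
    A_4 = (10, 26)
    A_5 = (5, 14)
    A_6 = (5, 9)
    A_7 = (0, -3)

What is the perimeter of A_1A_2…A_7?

|A_1A_2| = √((-21)² + (20)²) = √841 = 29
|A_2A_3| = √((0)² + (2)²) = √4 = 2
|A_3A_4| = √((-24)² + (7)²) = √625 = 25
|A_4A_5| = √((-5)² + (-12)²) = √169 = 13
|A_5A_6| = √((0)² + (-5)²) = √25 = 5
|A_6A_7| = √((-5)² + (-12)²) = √169 = 13
|A_7A_1| = √((55)² + (0)²) = √3025 = 55
Perimeter = 29 + 2 + 25 + 13 + 5 + 13 + 55 = 142.

142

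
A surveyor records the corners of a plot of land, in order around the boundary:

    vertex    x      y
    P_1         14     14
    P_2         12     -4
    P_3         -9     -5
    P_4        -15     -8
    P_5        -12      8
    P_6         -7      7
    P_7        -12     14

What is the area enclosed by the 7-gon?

Σ = (-224) + (-96) + (-3) + (-216) + (-28) + (-14) + (-364) = -945
Area = |Σ|/2 = 472.5.

472.5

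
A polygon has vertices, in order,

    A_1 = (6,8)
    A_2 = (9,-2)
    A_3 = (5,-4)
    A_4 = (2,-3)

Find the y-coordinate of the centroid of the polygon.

Apply the shoelace (surveyor's) formula. First the cross-terms c_i = x_i·y_{i+1} − x_{i+1}·y_i:
  -84, -26, -7, 34  ⇒  2A = -83, A = -41.5.
Then Σ (y_i + y_{i+1})·c_i = -129, so ȳ = -129 / (6·(-41.5)) = 43/83.

43/83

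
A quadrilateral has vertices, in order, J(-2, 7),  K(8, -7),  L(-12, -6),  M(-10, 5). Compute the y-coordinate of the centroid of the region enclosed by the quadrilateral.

-62/59

Apply the shoelace formula. First the cross-terms c_i = x_i·y_{i+1} − x_{i+1}·y_i:
  -42, -132, -120, -60  ⇒  2A = -354, A = -177.
Then Σ (y_i + y_{i+1})·c_i = 1116, so ȳ = 1116 / (6·(-177)) = -62/59.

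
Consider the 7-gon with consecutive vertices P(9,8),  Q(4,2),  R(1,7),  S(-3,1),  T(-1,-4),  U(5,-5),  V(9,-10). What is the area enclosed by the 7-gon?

114.5

Σ = (-14) + (26) + (22) + (13) + (25) + (-5) + (162) = 229
Area = |Σ|/2 = 114.5.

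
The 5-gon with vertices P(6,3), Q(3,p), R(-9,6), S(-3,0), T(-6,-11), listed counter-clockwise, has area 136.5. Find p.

The doubled signed area Σ (x_i y_{i+1} − x_{i+1} y_i) is linear in p.
With p=0 it equals 108; the coefficient of p is 15 (from the two edges through Q).
So 15·p + 108 = 2·136.5 = 273 ⇒ p = 11.

11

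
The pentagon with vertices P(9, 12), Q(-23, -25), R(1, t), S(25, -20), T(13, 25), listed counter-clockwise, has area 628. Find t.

-8

Write out the shoelace sum; only the two edges meeting at R involve t:
2·Area = [((-23)·t − 1·(-25)) + (1·(-20) − 25·t)] + 867
       = -48·t + 872 = 1256
⇒ t = -8.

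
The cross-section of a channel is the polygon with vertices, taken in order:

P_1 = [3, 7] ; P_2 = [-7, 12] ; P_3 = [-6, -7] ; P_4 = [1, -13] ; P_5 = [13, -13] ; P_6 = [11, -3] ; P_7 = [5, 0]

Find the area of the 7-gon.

Apply the surveyor's formula: 2A = Σ (x_i·y_{i+1} − x_{i+1}·y_i), indices taken mod 7.
Cross-terms: 85, 121, 85, 156, 104, 15, 35  ⇒  Σ = 601
Area = |Σ|/2 = 300.5.

300.5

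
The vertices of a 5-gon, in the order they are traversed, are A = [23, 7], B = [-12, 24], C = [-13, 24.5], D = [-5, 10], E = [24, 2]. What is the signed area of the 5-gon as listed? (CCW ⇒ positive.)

259.25

Cross-terms: 636, 18, -7.5, -250, 122  ⇒  Σ = 518.5
Signed area = Σ/2 = 259.25 (positive ⇒ counter-clockwise traversal).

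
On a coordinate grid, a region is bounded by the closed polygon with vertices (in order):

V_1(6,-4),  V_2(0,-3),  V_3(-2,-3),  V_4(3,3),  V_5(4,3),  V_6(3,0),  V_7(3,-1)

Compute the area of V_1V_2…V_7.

21

Apply the shoelace formula: 2A = Σ (x_i·y_{i+1} − x_{i+1}·y_i), indices taken mod 7.
Cross-terms: -18, -6, 3, -3, -9, -3, -6  ⇒  Σ = -42
Area = |Σ|/2 = 21.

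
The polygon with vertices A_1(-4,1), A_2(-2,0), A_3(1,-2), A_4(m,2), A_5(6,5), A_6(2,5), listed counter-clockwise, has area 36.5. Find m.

5

Write out the shoelace sum; only the two edges meeting at A_4 involve m:
2·Area = [(1·2 − m·(-2)) + (m·5 − 6·2)] + 48
       = 7·m + 38 = 73
⇒ m = 5.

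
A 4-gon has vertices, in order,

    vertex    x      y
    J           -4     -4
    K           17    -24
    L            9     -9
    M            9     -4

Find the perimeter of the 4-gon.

|JK| = √((21)² + (-20)²) = √841 = 29
|KL| = √((-8)² + (15)²) = √289 = 17
|LM| = √((0)² + (5)²) = √25 = 5
|MJ| = √((-13)² + (0)²) = √169 = 13
Perimeter = 29 + 17 + 5 + 13 = 64.

64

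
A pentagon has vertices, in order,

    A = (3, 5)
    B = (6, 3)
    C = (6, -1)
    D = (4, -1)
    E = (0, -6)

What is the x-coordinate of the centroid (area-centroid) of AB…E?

539/159

Apply the shoelace (surveyor's) formula. First the cross-terms c_i = x_i·y_{i+1} − x_{i+1}·y_i:
  -21, -24, -2, -24, 18  ⇒  2A = -53, A = -26.5.
Then Σ (x_i + x_{i+1})·c_i = -539, so x̄ = -539 / (6·(-26.5)) = 539/159.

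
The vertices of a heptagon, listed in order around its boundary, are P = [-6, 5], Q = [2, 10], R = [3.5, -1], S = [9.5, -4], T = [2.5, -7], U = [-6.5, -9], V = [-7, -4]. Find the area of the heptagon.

Apply the shoelace (surveyor's) formula: 2A = Σ (x_i·y_{i+1} − x_{i+1}·y_i), indices taken mod 7.
Cross-terms: -70, -37, -4.5, -56.5, -68, -37, -59  ⇒  Σ = -332
Area = |Σ|/2 = 166.

166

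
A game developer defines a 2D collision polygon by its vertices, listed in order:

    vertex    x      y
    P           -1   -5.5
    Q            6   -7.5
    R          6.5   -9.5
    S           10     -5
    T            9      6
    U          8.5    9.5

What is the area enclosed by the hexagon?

Cross-terms: 40.5, -8.25, 62.5, 105, 34.5, -37.25  ⇒  Σ = 197
Area = |Σ|/2 = 98.5.

98.5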